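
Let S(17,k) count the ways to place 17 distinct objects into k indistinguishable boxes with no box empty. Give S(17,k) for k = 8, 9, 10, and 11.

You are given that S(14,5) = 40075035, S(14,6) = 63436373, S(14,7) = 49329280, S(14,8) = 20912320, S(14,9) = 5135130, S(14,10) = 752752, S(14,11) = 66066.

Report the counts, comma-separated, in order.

@15  (15,6):63436373·6+40075035→420693273, (15,7):49329280·7+63436373→408741333, (15,8):20912320·8+49329280→216627840, (15,9):5135130·9+20912320→67128490, (15,10):752752·10+5135130→12662650, (15,11):66066·11+752752→1479478
@16  (16,7):408741333·7+420693273→3281882604, (16,8):216627840·8+408741333→2141764053, (16,9):67128490·9+216627840→820784250, (16,10):12662650·10+67128490→193754990, (16,11):1479478·11+12662650→28936908
@17  (17,8):2141764053·8+3281882604→20415995028, (17,9):820784250·9+2141764053→9528822303, (17,10):193754990·10+820784250→2758334150, (17,11):28936908·11+193754990→512060978
Read S(17,8) = 20415995028, S(17,9) = 9528822303, S(17,10) = 2758334150, S(17,11) = 512060978.

20415995028, 9528822303, 2758334150, 512060978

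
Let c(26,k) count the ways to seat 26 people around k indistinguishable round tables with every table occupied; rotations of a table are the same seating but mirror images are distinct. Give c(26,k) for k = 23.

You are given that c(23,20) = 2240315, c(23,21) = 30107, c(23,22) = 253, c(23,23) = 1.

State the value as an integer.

@24  (24,21):30107·23+2240315→2932776, (24,22):253·23+30107→35926, (24,23):1·23+253→276
@25  (25,22):35926·24+2932776→3795000, (25,23):276·24+35926→42550
@26  (26,23):42550·25+3795000→4858750
Read c(26,23) = 4858750.

4858750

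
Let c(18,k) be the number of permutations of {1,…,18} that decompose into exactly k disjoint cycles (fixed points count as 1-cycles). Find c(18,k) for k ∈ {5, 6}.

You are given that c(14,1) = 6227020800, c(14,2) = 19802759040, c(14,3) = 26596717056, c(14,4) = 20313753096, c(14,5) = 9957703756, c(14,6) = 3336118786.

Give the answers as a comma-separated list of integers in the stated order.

r15: T_15,2=14×19802759040+6227020800=283465647360; T_15,3=14×26596717056+19802759040=392156797824; T_15,4=14×20313753096+26596717056=310989260400; T_15,5=14×9957703756+20313753096=159721605680; T_15,6=14×3336118786+9957703756=56663366760
r16: T_16,3=15×392156797824+283465647360=6165817614720; T_16,4=15×310989260400+392156797824=5056995703824; T_16,5=15×159721605680+310989260400=2706813345600; T_16,6=15×56663366760+159721605680=1009672107080
r17: T_17,4=16×5056995703824+6165817614720=87077748875904; T_17,5=16×2706813345600+5056995703824=48366009233424; T_17,6=16×1009672107080+2706813345600=18861567058880
r18: T_18,5=17×48366009233424+87077748875904=909299905844112; T_18,6=17×18861567058880+48366009233424=369012649234384
Read c(18,5) = 909299905844112, c(18,6) = 369012649234384.

909299905844112, 369012649234384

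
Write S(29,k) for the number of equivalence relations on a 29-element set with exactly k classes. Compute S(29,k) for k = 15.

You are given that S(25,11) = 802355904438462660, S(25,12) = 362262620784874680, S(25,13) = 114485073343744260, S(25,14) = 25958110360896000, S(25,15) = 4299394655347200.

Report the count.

689692892575539953400

i=26: T(26,12)=802355904438462660+12·362262620784874680=5149507353856958820 | T(26,13)=362262620784874680+13·114485073343744260=1850568574253550060 | T(26,14)=114485073343744260+14·25958110360896000=477898618396288260 | T(26,15)=25958110360896000+15·4299394655347200=90449030191104000
i=27: T(27,13)=5149507353856958820+13·1850568574253550060=29206898819153109600 | T(27,14)=1850568574253550060+14·477898618396288260=8541149231801585700 | T(27,15)=477898618396288260+15·90449030191104000=1834634071262848260
i=28: T(28,14)=29206898819153109600+14·8541149231801585700=148782988064375309400 | T(28,15)=8541149231801585700+15·1834634071262848260=36060660300744309600
i=29: T(29,15)=148782988064375309400+15·36060660300744309600=689692892575539953400
Read S(29,15) = 689692892575539953400.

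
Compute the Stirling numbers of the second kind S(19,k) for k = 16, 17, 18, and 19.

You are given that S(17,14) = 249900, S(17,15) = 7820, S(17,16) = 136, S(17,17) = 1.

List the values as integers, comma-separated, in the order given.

527136, 12597, 171, 1

row 18: T[18][15]=15·7820+249900=367200  T[18][16]=16·136+7820=9996  T[18][17]=17·1+136=153  T[18][18]=18·0+1=1
row 19: T[19][16]=16·9996+367200=527136  T[19][17]=17·153+9996=12597  T[19][18]=18·1+153=171  T[19][19]=19·0+1=1
Read S(19,16) = 527136, S(19,17) = 12597, S(19,18) = 171, S(19,19) = 1.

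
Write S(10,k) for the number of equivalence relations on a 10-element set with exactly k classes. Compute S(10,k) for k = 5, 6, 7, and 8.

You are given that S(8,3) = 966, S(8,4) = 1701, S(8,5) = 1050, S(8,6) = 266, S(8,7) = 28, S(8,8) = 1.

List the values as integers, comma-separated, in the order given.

42525, 22827, 5880, 750

row 9: T[9][4]=4·1701+966=7770  T[9][5]=5·1050+1701=6951  T[9][6]=6·266+1050=2646  T[9][7]=7·28+266=462  T[9][8]=8·1+28=36
row 10: T[10][5]=5·6951+7770=42525  T[10][6]=6·2646+6951=22827  T[10][7]=7·462+2646=5880  T[10][8]=8·36+462=750
Read S(10,5) = 42525, S(10,6) = 22827, S(10,7) = 5880, S(10,8) = 750.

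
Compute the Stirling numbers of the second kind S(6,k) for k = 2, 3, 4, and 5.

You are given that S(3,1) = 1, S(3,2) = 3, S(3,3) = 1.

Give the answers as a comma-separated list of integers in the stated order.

i=4: T(4,1)=0+1·1=1 | T(4,2)=1+2·3=7 | T(4,3)=3+3·1=6 | T(4,4)=1+4·0=1
i=5: T(5,1)=0+1·1=1 | T(5,2)=1+2·7=15 | T(5,3)=7+3·6=25 | T(5,4)=6+4·1=10 | T(5,5)=1+5·0=1
i=6: T(6,2)=1+2·15=31 | T(6,3)=15+3·25=90 | T(6,4)=25+4·10=65 | T(6,5)=10+5·1=15
Read S(6,2) = 31, S(6,3) = 90, S(6,4) = 65, S(6,5) = 15.

31, 90, 65, 15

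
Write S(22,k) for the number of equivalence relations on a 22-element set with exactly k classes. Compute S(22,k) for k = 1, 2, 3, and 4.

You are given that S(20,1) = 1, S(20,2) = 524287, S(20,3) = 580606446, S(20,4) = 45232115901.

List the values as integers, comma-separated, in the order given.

r21: T_21,1=1×1+0=1; T_21,2=2×524287+1=1048575; T_21,3=3×580606446+524287=1742343625; T_21,4=4×45232115901+580606446=181509070050
r22: T_22,1=1×1+0=1; T_22,2=2×1048575+1=2097151; T_22,3=3×1742343625+1048575=5228079450; T_22,4=4×181509070050+1742343625=727778623825
Read S(22,1) = 1, S(22,2) = 2097151, S(22,3) = 5228079450, S(22,4) = 727778623825.

1, 2097151, 5228079450, 727778623825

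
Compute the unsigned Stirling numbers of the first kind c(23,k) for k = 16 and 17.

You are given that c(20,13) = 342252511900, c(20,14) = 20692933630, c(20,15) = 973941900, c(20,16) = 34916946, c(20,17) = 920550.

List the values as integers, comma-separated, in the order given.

3256091103430, 136717357942

r21: T_21,14=20×20692933630+342252511900=756111184500; T_21,15=20×973941900+20692933630=40171771630; T_21,16=20×34916946+973941900=1672280820; T_21,17=20×920550+34916946=53327946
r22: T_22,15=21×40171771630+756111184500=1599718388730; T_22,16=21×1672280820+40171771630=75289668850; T_22,17=21×53327946+1672280820=2792167686
r23: T_23,16=22×75289668850+1599718388730=3256091103430; T_23,17=22×2792167686+75289668850=136717357942
Read c(23,16) = 3256091103430, c(23,17) = 136717357942.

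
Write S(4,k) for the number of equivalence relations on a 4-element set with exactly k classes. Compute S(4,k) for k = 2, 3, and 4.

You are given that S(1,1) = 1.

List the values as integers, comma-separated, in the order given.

7, 6, 1

[2] T[2,1]:1*1+0=1 · T[2,2]:2*0+1=1
[3] T[3,1]:1*1+0=1 · T[3,2]:2*1+1=3 · T[3,3]:3*0+1=1
[4] T[4,2]:2*3+1=7 · T[4,3]:3*1+3=6 · T[4,4]:4*0+1=1
Read S(4,2) = 7, S(4,3) = 6, S(4,4) = 1.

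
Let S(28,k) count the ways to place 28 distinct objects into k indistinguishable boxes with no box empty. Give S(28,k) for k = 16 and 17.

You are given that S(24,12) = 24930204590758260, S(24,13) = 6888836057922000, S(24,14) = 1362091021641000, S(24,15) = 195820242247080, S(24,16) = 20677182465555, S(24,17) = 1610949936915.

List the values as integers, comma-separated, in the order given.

6539643128396047620, 898741468057510350

[25] T[25,13]:13*6888836057922000+24930204590758260=114485073343744260 · T[25,14]:14*1362091021641000+6888836057922000=25958110360896000 · T[25,15]:15*195820242247080+1362091021641000=4299394655347200 · T[25,16]:16*20677182465555+195820242247080=526655161695960 · T[25,17]:17*1610949936915+20677182465555=48063331393110
[26] T[26,14]:14*25958110360896000+114485073343744260=477898618396288260 · T[26,15]:15*4299394655347200+25958110360896000=90449030191104000 · T[26,16]:16*526655161695960+4299394655347200=12725877242482560 · T[26,17]:17*48063331393110+526655161695960=1343731795378830
[27] T[27,15]:15*90449030191104000+477898618396288260=1834634071262848260 · T[27,16]:16*12725877242482560+90449030191104000=294063066070824960 · T[27,17]:17*1343731795378830+12725877242482560=35569317763922670
[28] T[28,16]:16*294063066070824960+1834634071262848260=6539643128396047620 · T[28,17]:17*35569317763922670+294063066070824960=898741468057510350
Read S(28,16) = 6539643128396047620, S(28,17) = 898741468057510350.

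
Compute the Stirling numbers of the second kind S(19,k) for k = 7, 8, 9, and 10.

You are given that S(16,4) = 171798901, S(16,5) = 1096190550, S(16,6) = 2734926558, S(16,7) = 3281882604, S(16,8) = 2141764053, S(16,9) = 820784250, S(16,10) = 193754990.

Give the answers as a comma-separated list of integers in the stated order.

1492924634839, 1709751003480, 1144614626805, 477297033785

row 17: T[17][5]=5·1096190550+171798901=5652751651  T[17][6]=6·2734926558+1096190550=17505749898  T[17][7]=7·3281882604+2734926558=25708104786  T[17][8]=8·2141764053+3281882604=20415995028  T[17][9]=9·820784250+2141764053=9528822303  T[17][10]=10·193754990+820784250=2758334150
row 18: T[18][6]=6·17505749898+5652751651=110687251039  T[18][7]=7·25708104786+17505749898=197462483400  T[18][8]=8·20415995028+25708104786=189036065010  T[18][9]=9·9528822303+20415995028=106175395755  T[18][10]=10·2758334150+9528822303=37112163803
row 19: T[19][7]=7·197462483400+110687251039=1492924634839  T[19][8]=8·189036065010+197462483400=1709751003480  T[19][9]=9·106175395755+189036065010=1144614626805  T[19][10]=10·37112163803+106175395755=477297033785
Read S(19,7) = 1492924634839, S(19,8) = 1709751003480, S(19,9) = 1144614626805, S(19,10) = 477297033785.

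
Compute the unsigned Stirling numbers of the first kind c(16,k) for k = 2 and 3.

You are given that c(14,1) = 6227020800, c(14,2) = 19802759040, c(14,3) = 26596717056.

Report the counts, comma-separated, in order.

@15  (15,1):6227020800·14+0→87178291200, (15,2):19802759040·14+6227020800→283465647360, (15,3):26596717056·14+19802759040→392156797824
@16  (16,2):283465647360·15+87178291200→4339163001600, (16,3):392156797824·15+283465647360→6165817614720
Read c(16,2) = 4339163001600, c(16,3) = 6165817614720.

4339163001600, 6165817614720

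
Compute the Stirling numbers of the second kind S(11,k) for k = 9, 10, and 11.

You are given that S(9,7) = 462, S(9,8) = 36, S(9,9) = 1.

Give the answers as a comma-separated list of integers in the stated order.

row 10: T[10][8]=8·36+462=750  T[10][9]=9·1+36=45  T[10][10]=10·0+1=1
row 11: T[11][9]=9·45+750=1155  T[11][10]=10·1+45=55  T[11][11]=11·0+1=1
Read S(11,9) = 1155, S(11,10) = 55, S(11,11) = 1.

1155, 55, 1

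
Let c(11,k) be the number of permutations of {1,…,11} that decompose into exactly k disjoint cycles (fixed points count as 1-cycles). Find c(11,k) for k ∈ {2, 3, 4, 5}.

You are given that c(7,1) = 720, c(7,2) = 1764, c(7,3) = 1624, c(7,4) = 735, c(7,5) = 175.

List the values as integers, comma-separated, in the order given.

i=8: T(8,1)=0+7·720=5040 | T(8,2)=720+7·1764=13068 | T(8,3)=1764+7·1624=13132 | T(8,4)=1624+7·735=6769 | T(8,5)=735+7·175=1960
i=9: T(9,1)=0+8·5040=40320 | T(9,2)=5040+8·13068=109584 | T(9,3)=13068+8·13132=118124 | T(9,4)=13132+8·6769=67284 | T(9,5)=6769+8·1960=22449
i=10: T(10,1)=0+9·40320=362880 | T(10,2)=40320+9·109584=1026576 | T(10,3)=109584+9·118124=1172700 | T(10,4)=118124+9·67284=723680 | T(10,5)=67284+9·22449=269325
i=11: T(11,2)=362880+10·1026576=10628640 | T(11,3)=1026576+10·1172700=12753576 | T(11,4)=1172700+10·723680=8409500 | T(11,5)=723680+10·269325=3416930
Read c(11,2) = 10628640, c(11,3) = 12753576, c(11,4) = 8409500, c(11,5) = 3416930.

10628640, 12753576, 8409500, 3416930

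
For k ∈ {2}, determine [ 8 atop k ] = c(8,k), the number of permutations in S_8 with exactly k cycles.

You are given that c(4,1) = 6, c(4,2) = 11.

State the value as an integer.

13068

row 5: T[5][1]=4·6+0=24  T[5][2]=4·11+6=50
row 6: T[6][1]=5·24+0=120  T[6][2]=5·50+24=274
row 7: T[7][1]=6·120+0=720  T[7][2]=6·274+120=1764
row 8: T[8][2]=7·1764+720=13068
Read c(8,2) = 13068.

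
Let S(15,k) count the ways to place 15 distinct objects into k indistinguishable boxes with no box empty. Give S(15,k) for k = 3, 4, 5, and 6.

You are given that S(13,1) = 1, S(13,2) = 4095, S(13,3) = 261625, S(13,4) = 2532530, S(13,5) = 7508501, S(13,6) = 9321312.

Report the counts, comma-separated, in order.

2375101, 42355950, 210766920, 420693273

r14: T_14,2=2×4095+1=8191; T_14,3=3×261625+4095=788970; T_14,4=4×2532530+261625=10391745; T_14,5=5×7508501+2532530=40075035; T_14,6=6×9321312+7508501=63436373
r15: T_15,3=3×788970+8191=2375101; T_15,4=4×10391745+788970=42355950; T_15,5=5×40075035+10391745=210766920; T_15,6=6×63436373+40075035=420693273
Read S(15,3) = 2375101, S(15,4) = 42355950, S(15,5) = 210766920, S(15,6) = 420693273.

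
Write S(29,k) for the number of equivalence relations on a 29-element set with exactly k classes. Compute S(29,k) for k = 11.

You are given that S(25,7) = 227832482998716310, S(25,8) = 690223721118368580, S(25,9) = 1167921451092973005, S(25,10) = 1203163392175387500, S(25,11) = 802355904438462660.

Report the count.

18059551225961878690915

i=26: T(26,8)=227832482998716310+8·690223721118368580=5749622251945664950 | T(26,9)=690223721118368580+9·1167921451092973005=11201516780955125625 | T(26,10)=1167921451092973005+10·1203163392175387500=13199555372846848005 | T(26,11)=1203163392175387500+11·802355904438462660=10029078340998476760
i=27: T(27,9)=5749622251945664950+9·11201516780955125625=106563273280541795575 | T(27,10)=11201516780955125625+10·13199555372846848005=143197070509423605675 | T(27,11)=13199555372846848005+11·10029078340998476760=123519417123830092365
i=28: T(28,10)=106563273280541795575+10·143197070509423605675=1538533978374777852325 | T(28,11)=143197070509423605675+11·123519417123830092365=1501910658871554621690
i=29: T(29,11)=1538533978374777852325+11·1501910658871554621690=18059551225961878690915
Read S(29,11) = 18059551225961878690915.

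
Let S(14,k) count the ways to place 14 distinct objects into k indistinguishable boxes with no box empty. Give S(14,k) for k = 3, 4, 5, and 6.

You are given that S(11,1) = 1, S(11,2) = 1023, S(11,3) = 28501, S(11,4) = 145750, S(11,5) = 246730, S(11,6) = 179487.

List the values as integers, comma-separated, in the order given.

i=12: T(12,1)=0+1·1=1 | T(12,2)=1+2·1023=2047 | T(12,3)=1023+3·28501=86526 | T(12,4)=28501+4·145750=611501 | T(12,5)=145750+5·246730=1379400 | T(12,6)=246730+6·179487=1323652
i=13: T(13,2)=1+2·2047=4095 | T(13,3)=2047+3·86526=261625 | T(13,4)=86526+4·611501=2532530 | T(13,5)=611501+5·1379400=7508501 | T(13,6)=1379400+6·1323652=9321312
i=14: T(14,3)=4095+3·261625=788970 | T(14,4)=261625+4·2532530=10391745 | T(14,5)=2532530+5·7508501=40075035 | T(14,6)=7508501+6·9321312=63436373
Read S(14,3) = 788970, S(14,4) = 10391745, S(14,5) = 40075035, S(14,6) = 63436373.

788970, 10391745, 40075035, 63436373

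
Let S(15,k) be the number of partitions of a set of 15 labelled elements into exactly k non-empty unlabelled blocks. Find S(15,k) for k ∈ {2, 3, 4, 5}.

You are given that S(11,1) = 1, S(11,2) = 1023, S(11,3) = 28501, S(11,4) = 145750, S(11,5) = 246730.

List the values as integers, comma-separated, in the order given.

16383, 2375101, 42355950, 210766920

[12] T[12,1]:1*1+0=1 · T[12,2]:2*1023+1=2047 · T[12,3]:3*28501+1023=86526 · T[12,4]:4*145750+28501=611501 · T[12,5]:5*246730+145750=1379400
[13] T[13,1]:1*1+0=1 · T[13,2]:2*2047+1=4095 · T[13,3]:3*86526+2047=261625 · T[13,4]:4*611501+86526=2532530 · T[13,5]:5*1379400+611501=7508501
[14] T[14,1]:1*1+0=1 · T[14,2]:2*4095+1=8191 · T[14,3]:3*261625+4095=788970 · T[14,4]:4*2532530+261625=10391745 · T[14,5]:5*7508501+2532530=40075035
[15] T[15,2]:2*8191+1=16383 · T[15,3]:3*788970+8191=2375101 · T[15,4]:4*10391745+788970=42355950 · T[15,5]:5*40075035+10391745=210766920
Read S(15,2) = 16383, S(15,3) = 2375101, S(15,4) = 42355950, S(15,5) = 210766920.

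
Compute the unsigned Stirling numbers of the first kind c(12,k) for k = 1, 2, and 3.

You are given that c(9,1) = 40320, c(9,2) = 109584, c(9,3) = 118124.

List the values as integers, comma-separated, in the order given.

39916800, 120543840, 150917976

i=10: T(10,1)=0+9·40320=362880 | T(10,2)=40320+9·109584=1026576 | T(10,3)=109584+9·118124=1172700
i=11: T(11,1)=0+10·362880=3628800 | T(11,2)=362880+10·1026576=10628640 | T(11,3)=1026576+10·1172700=12753576
i=12: T(12,1)=0+11·3628800=39916800 | T(12,2)=3628800+11·10628640=120543840 | T(12,3)=10628640+11·12753576=150917976
Read c(12,1) = 39916800, c(12,2) = 120543840, c(12,3) = 150917976.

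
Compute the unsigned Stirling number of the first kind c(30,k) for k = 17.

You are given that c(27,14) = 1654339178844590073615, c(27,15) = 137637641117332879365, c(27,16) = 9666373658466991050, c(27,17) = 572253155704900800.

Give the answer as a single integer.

r28: T_28,15=27×137637641117332879365+1654339178844590073615=5370555489012577816470; T_28,16=27×9666373658466991050+137637641117332879365=398629729895941637715; T_28,17=27×572253155704900800+9666373658466991050=25117208862499312650
r29: T_29,16=28×398629729895941637715+5370555489012577816470=16532187926098943672490; T_29,17=28×25117208862499312650+398629729895941637715=1101911578045922391915
r30: T_30,17=29×1101911578045922391915+16532187926098943672490=48487623689430693038025
Read c(30,17) = 48487623689430693038025.

48487623689430693038025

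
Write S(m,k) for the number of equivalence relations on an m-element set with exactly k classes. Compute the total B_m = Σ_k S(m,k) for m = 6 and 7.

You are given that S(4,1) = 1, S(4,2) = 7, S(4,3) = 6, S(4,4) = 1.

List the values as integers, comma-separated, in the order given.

[5] T[5,1]:1*1+0=1 · T[5,2]:2*7+1=15 · T[5,3]:3*6+7=25 · T[5,4]:4*1+6=10 · T[5,5]:5*0+1=1
[6] T[6,1]:1*1+0=1 · T[6,2]:2*15+1=31 · T[6,3]:3*25+15=90 · T[6,4]:4*10+25=65 · T[6,5]:5*1+10=15 · T[6,6]:6*0+1=1
[7] T[7,1]:1*1+0=1 · T[7,2]:2*31+1=63 · T[7,3]:3*90+31=301 · T[7,4]:4*65+90=350 · T[7,5]:5*15+65=140 · T[7,6]:6*1+15=21 · T[7,7]:7*0+1=1
B_6 = ΣS(6,k) = 1+31+90+65+15+1 = 203
B_7 = ΣS(7,k) = 1+63+301+350+140+21+1 = 877

203, 877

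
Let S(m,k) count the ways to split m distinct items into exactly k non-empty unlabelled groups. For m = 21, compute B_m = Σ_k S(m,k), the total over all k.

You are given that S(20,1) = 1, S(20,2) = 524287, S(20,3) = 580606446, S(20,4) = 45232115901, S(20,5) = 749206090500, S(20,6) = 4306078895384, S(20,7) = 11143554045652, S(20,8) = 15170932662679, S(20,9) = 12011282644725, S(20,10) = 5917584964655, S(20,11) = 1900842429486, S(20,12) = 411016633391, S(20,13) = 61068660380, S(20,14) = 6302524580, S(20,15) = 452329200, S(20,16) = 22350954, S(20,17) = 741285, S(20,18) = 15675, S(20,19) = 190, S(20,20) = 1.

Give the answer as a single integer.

@21  (21,1):1·1+0→1, (21,2):524287·2+1→1048575, (21,3):580606446·3+524287→1742343625, (21,4):45232115901·4+580606446→181509070050, (21,5):749206090500·5+45232115901→3791262568401, (21,6):4306078895384·6+749206090500→26585679462804, (21,7):11143554045652·7+4306078895384→82310957214948, (21,8):15170932662679·8+11143554045652→132511015347084, (21,9):12011282644725·9+15170932662679→123272476465204, (21,10):5917584964655·10+12011282644725→71187132291275, (21,11):1900842429486·11+5917584964655→26826851689001, (21,12):411016633391·12+1900842429486→6833042030178, (21,13):61068660380·13+411016633391→1204909218331, (21,14):6302524580·14+61068660380→149304004500, (21,15):452329200·15+6302524580→13087462580, (21,16):22350954·16+452329200→809944464, (21,17):741285·17+22350954→34952799, (21,18):15675·18+741285→1023435, (21,19):190·19+15675→19285, (21,20):1·20+190→210, (21,21):0·21+1→1
B_21 = ΣS(21,k) = 1+1048575+1742343625+181509070050+3791262568401+26585679462804+82310957214948+132511015347084+123272476465204+71187132291275+26826851689001+6833042030178+1204909218331+149304004500+13087462580+809944464+34952799+1023435+19285+210+1 = 474869816156751

474869816156751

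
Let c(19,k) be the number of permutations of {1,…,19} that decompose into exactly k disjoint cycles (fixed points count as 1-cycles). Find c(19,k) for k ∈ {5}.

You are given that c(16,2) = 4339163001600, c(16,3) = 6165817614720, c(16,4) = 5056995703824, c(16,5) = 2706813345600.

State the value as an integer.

17950712280921504

[17] T[17,3]:16*6165817614720+4339163001600=102992244837120 · T[17,4]:16*5056995703824+6165817614720=87077748875904 · T[17,5]:16*2706813345600+5056995703824=48366009233424
[18] T[18,4]:17*87077748875904+102992244837120=1583313975727488 · T[18,5]:17*48366009233424+87077748875904=909299905844112
[19] T[19,5]:18*909299905844112+1583313975727488=17950712280921504
Read c(19,5) = 17950712280921504.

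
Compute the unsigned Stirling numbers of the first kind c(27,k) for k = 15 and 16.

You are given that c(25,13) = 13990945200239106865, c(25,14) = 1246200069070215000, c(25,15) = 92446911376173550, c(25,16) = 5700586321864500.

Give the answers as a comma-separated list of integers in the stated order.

row 26: T[26][14]=25·1246200069070215000+13990945200239106865=45145946926994481865  T[26][15]=25·92446911376173550+1246200069070215000=3557372853474553750  T[26][16]=25·5700586321864500+92446911376173550=234961569422786050
row 27: T[27][15]=26·3557372853474553750+45145946926994481865=137637641117332879365  T[27][16]=26·234961569422786050+3557372853474553750=9666373658466991050
Read c(27,15) = 137637641117332879365, c(27,16) = 9666373658466991050.

137637641117332879365, 9666373658466991050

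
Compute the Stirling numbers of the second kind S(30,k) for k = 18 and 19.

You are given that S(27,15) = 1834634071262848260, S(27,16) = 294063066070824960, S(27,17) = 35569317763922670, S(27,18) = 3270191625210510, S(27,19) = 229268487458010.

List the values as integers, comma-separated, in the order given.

[28] T[28,16]:16*294063066070824960+1834634071262848260=6539643128396047620 · T[28,17]:17*35569317763922670+294063066070824960=898741468057510350 · T[28,18]:18*3270191625210510+35569317763922670=94432767017711850 · T[28,19]:19*229268487458010+3270191625210510=7626292886912700
[29] T[29,17]:17*898741468057510350+6539643128396047620=21818248085373723570 · T[29,18]:18*94432767017711850+898741468057510350=2598531274376323650 · T[29,19]:19*7626292886912700+94432767017711850=239332331869053150
[30] T[30,18]:18*2598531274376323650+21818248085373723570=68591811024147549270 · T[30,19]:19*239332331869053150+2598531274376323650=7145845579888333500
Read S(30,18) = 68591811024147549270, S(30,19) = 7145845579888333500.

68591811024147549270, 7145845579888333500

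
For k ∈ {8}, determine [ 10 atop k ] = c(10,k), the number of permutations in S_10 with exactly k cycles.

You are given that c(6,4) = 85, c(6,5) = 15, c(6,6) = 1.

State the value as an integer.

@7  (7,5):15·6+85→175, (7,6):1·6+15→21, (7,7):0·6+1→1
@8  (8,6):21·7+175→322, (8,7):1·7+21→28, (8,8):0·7+1→1
@9  (9,7):28·8+322→546, (9,8):1·8+28→36
@10  (10,8):36·9+546→870
Read c(10,8) = 870.

870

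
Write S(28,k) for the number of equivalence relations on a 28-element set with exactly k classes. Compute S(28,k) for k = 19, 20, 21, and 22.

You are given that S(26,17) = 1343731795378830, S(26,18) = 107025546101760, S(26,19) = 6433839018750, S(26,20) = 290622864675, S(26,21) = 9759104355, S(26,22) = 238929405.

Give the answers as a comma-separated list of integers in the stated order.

7626292886912700, 474194413703010, 22653141490980, 825906183960

row 27: T[27][18]=18·107025546101760+1343731795378830=3270191625210510  T[27][19]=19·6433839018750+107025546101760=229268487458010  T[27][20]=20·290622864675+6433839018750=12246296312250  T[27][21]=21·9759104355+290622864675=495564056130  T[27][22]=22·238929405+9759104355=15015551265
row 28: T[28][19]=19·229268487458010+3270191625210510=7626292886912700  T[28][20]=20·12246296312250+229268487458010=474194413703010  T[28][21]=21·495564056130+12246296312250=22653141490980  T[28][22]=22·15015551265+495564056130=825906183960
Read S(28,19) = 7626292886912700, S(28,20) = 474194413703010, S(28,21) = 22653141490980, S(28,22) = 825906183960.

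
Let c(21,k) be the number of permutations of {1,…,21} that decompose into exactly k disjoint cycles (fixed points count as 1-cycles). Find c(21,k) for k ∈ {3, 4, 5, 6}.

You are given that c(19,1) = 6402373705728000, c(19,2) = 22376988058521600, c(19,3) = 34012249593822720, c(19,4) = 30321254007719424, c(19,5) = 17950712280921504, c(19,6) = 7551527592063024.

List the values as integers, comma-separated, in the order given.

13803759753640704000, 12870931245150988800, 8037811822645051776, 3599979517947607200

i=20: T(20,2)=6402373705728000+19·22376988058521600=431565146817638400 | T(20,3)=22376988058521600+19·34012249593822720=668609730341153280 | T(20,4)=34012249593822720+19·30321254007719424=610116075740491776 | T(20,5)=30321254007719424+19·17950712280921504=371384787345228000 | T(20,6)=17950712280921504+19·7551527592063024=161429736530118960
i=21: T(21,3)=431565146817638400+20·668609730341153280=13803759753640704000 | T(21,4)=668609730341153280+20·610116075740491776=12870931245150988800 | T(21,5)=610116075740491776+20·371384787345228000=8037811822645051776 | T(21,6)=371384787345228000+20·161429736530118960=3599979517947607200
Read c(21,3) = 13803759753640704000, c(21,4) = 12870931245150988800, c(21,5) = 8037811822645051776, c(21,6) = 3599979517947607200.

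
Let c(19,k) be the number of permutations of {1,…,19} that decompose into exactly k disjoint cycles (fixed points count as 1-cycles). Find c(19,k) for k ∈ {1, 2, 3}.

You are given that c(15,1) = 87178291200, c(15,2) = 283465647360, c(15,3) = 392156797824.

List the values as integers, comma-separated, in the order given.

6402373705728000, 22376988058521600, 34012249593822720

r16: T_16,1=15×87178291200+0=1307674368000; T_16,2=15×283465647360+87178291200=4339163001600; T_16,3=15×392156797824+283465647360=6165817614720
r17: T_17,1=16×1307674368000+0=20922789888000; T_17,2=16×4339163001600+1307674368000=70734282393600; T_17,3=16×6165817614720+4339163001600=102992244837120
r18: T_18,1=17×20922789888000+0=355687428096000; T_18,2=17×70734282393600+20922789888000=1223405590579200; T_18,3=17×102992244837120+70734282393600=1821602444624640
r19: T_19,1=18×355687428096000+0=6402373705728000; T_19,2=18×1223405590579200+355687428096000=22376988058521600; T_19,3=18×1821602444624640+1223405590579200=34012249593822720
Read c(19,1) = 6402373705728000, c(19,2) = 22376988058521600, c(19,3) = 34012249593822720.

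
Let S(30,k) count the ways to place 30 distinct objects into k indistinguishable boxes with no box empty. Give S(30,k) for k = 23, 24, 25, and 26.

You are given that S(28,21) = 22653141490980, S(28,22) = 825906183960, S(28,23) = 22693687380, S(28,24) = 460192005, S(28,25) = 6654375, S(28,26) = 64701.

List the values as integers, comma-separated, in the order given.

row 29: T[29][22]=22·825906183960+22653141490980=40823077538100  T[29][23]=23·22693687380+825906183960=1347860993700  T[29][24]=24·460192005+22693687380=33738295500  T[29][25]=25·6654375+460192005=626551380  T[29][26]=26·64701+6654375=8336601
row 30: T[30][23]=23·1347860993700+40823077538100=71823880393200  T[30][24]=24·33738295500+1347860993700=2157580085700  T[30][25]=25·626551380+33738295500=49402080000  T[30][26]=26·8336601+626551380=843303006
Read S(30,23) = 71823880393200, S(30,24) = 2157580085700, S(30,25) = 49402080000, S(30,26) = 843303006.

71823880393200, 2157580085700, 49402080000, 843303006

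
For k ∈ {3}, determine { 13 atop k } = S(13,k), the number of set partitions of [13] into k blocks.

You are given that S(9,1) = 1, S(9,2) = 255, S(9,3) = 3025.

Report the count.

r10: T_10,1=1×1+0=1; T_10,2=2×255+1=511; T_10,3=3×3025+255=9330
r11: T_11,1=1×1+0=1; T_11,2=2×511+1=1023; T_11,3=3×9330+511=28501
r12: T_12,2=2×1023+1=2047; T_12,3=3×28501+1023=86526
r13: T_13,3=3×86526+2047=261625
Read S(13,3) = 261625.

261625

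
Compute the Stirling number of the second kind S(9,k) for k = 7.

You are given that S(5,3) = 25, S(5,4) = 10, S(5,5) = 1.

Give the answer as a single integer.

462

[6] T[6,4]:4*10+25=65 · T[6,5]:5*1+10=15 · T[6,6]:6*0+1=1
[7] T[7,5]:5*15+65=140 · T[7,6]:6*1+15=21 · T[7,7]:7*0+1=1
[8] T[8,6]:6*21+140=266 · T[8,7]:7*1+21=28
[9] T[9,7]:7*28+266=462
Read S(9,7) = 462.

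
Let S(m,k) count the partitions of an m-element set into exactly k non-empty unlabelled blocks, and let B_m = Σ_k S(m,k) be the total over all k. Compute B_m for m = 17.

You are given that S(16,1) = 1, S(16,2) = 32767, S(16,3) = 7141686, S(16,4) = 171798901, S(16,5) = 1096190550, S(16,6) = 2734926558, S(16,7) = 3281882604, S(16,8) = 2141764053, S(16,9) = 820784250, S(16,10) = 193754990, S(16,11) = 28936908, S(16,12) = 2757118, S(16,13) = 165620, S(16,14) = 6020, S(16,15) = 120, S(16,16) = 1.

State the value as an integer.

82864869804

r17: T_17,1=1×1+0=1; T_17,2=2×32767+1=65535; T_17,3=3×7141686+32767=21457825; T_17,4=4×171798901+7141686=694337290; T_17,5=5×1096190550+171798901=5652751651; T_17,6=6×2734926558+1096190550=17505749898; T_17,7=7×3281882604+2734926558=25708104786; T_17,8=8×2141764053+3281882604=20415995028; T_17,9=9×820784250+2141764053=9528822303; T_17,10=10×193754990+820784250=2758334150; T_17,11=11×28936908+193754990=512060978; T_17,12=12×2757118+28936908=62022324; T_17,13=13×165620+2757118=4910178; T_17,14=14×6020+165620=249900; T_17,15=15×120+6020=7820; T_17,16=16×1+120=136; T_17,17=17×0+1=1
B_17 = ΣS(17,k) = 1+65535+21457825+694337290+5652751651+17505749898+25708104786+20415995028+9528822303+2758334150+512060978+62022324+4910178+249900+7820+136+1 = 82864869804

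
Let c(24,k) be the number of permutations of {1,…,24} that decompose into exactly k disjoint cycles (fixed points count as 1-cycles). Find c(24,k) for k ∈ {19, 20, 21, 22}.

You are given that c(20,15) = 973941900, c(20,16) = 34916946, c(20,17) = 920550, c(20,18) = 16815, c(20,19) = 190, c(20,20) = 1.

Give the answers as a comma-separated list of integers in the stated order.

[21] T[21,16]:20*34916946+973941900=1672280820 · T[21,17]:20*920550+34916946=53327946 · T[21,18]:20*16815+920550=1256850 · T[21,19]:20*190+16815=20615 · T[21,20]:20*1+190=210 · T[21,21]:20*0+1=1
[22] T[22,17]:21*53327946+1672280820=2792167686 · T[22,18]:21*1256850+53327946=79721796 · T[22,19]:21*20615+1256850=1689765 · T[22,20]:21*210+20615=25025 · T[22,21]:21*1+210=231 · T[22,22]:21*0+1=1
[23] T[23,18]:22*79721796+2792167686=4546047198 · T[23,19]:22*1689765+79721796=116896626 · T[23,20]:22*25025+1689765=2240315 · T[23,21]:22*231+25025=30107 · T[23,22]:22*1+231=253
[24] T[24,19]:23*116896626+4546047198=7234669596 · T[24,20]:23*2240315+116896626=168423871 · T[24,21]:23*30107+2240315=2932776 · T[24,22]:23*253+30107=35926
Read c(24,19) = 7234669596, c(24,20) = 168423871, c(24,21) = 2932776, c(24,22) = 35926.

7234669596, 168423871, 2932776, 35926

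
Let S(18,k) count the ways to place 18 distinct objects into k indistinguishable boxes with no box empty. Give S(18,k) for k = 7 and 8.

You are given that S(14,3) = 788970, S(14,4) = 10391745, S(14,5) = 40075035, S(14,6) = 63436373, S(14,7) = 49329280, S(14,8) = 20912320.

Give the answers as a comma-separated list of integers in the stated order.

@15  (15,4):10391745·4+788970→42355950, (15,5):40075035·5+10391745→210766920, (15,6):63436373·6+40075035→420693273, (15,7):49329280·7+63436373→408741333, (15,8):20912320·8+49329280→216627840
@16  (16,5):210766920·5+42355950→1096190550, (16,6):420693273·6+210766920→2734926558, (16,7):408741333·7+420693273→3281882604, (16,8):216627840·8+408741333→2141764053
@17  (17,6):2734926558·6+1096190550→17505749898, (17,7):3281882604·7+2734926558→25708104786, (17,8):2141764053·8+3281882604→20415995028
@18  (18,7):25708104786·7+17505749898→197462483400, (18,8):20415995028·8+25708104786→189036065010
Read S(18,7) = 197462483400, S(18,8) = 189036065010.

197462483400, 189036065010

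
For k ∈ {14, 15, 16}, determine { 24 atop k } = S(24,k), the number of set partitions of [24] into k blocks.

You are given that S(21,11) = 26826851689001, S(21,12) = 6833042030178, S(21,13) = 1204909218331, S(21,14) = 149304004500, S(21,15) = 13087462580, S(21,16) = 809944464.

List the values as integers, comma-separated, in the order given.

1362091021641000, 195820242247080, 20677182465555

r22: T_22,12=12×6833042030178+26826851689001=108823356051137; T_22,13=13×1204909218331+6833042030178=22496861868481; T_22,14=14×149304004500+1204909218331=3295165281331; T_22,15=15×13087462580+149304004500=345615943200; T_22,16=16×809944464+13087462580=26046574004
r23: T_23,13=13×22496861868481+108823356051137=401282560341390; T_23,14=14×3295165281331+22496861868481=68629175807115; T_23,15=15×345615943200+3295165281331=8479404429331; T_23,16=16×26046574004+345615943200=762361127264
r24: T_24,14=14×68629175807115+401282560341390=1362091021641000; T_24,15=15×8479404429331+68629175807115=195820242247080; T_24,16=16×762361127264+8479404429331=20677182465555
Read S(24,14) = 1362091021641000, S(24,15) = 195820242247080, S(24,16) = 20677182465555.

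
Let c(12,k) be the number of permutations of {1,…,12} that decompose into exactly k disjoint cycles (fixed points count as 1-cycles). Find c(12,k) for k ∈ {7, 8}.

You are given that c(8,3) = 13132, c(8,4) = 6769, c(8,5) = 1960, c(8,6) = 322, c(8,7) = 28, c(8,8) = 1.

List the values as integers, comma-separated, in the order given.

[9] T[9,4]:8*6769+13132=67284 · T[9,5]:8*1960+6769=22449 · T[9,6]:8*322+1960=4536 · T[9,7]:8*28+322=546 · T[9,8]:8*1+28=36
[10] T[10,5]:9*22449+67284=269325 · T[10,6]:9*4536+22449=63273 · T[10,7]:9*546+4536=9450 · T[10,8]:9*36+546=870
[11] T[11,6]:10*63273+269325=902055 · T[11,7]:10*9450+63273=157773 · T[11,8]:10*870+9450=18150
[12] T[12,7]:11*157773+902055=2637558 · T[12,8]:11*18150+157773=357423
Read c(12,7) = 2637558, c(12,8) = 357423.

2637558, 357423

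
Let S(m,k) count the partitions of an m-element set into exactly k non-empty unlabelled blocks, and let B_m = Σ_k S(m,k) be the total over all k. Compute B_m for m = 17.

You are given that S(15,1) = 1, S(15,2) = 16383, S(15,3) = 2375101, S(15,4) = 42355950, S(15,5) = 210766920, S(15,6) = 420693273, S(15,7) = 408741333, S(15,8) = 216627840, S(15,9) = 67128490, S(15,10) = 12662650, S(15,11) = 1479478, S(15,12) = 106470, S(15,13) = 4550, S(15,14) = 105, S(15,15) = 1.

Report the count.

@16  (16,1):1·1+0→1, (16,2):16383·2+1→32767, (16,3):2375101·3+16383→7141686, (16,4):42355950·4+2375101→171798901, (16,5):210766920·5+42355950→1096190550, (16,6):420693273·6+210766920→2734926558, (16,7):408741333·7+420693273→3281882604, (16,8):216627840·8+408741333→2141764053, (16,9):67128490·9+216627840→820784250, (16,10):12662650·10+67128490→193754990, (16,11):1479478·11+12662650→28936908, (16,12):106470·12+1479478→2757118, (16,13):4550·13+106470→165620, (16,14):105·14+4550→6020, (16,15):1·15+105→120, (16,16):0·16+1→1
@17  (17,1):1·1+0→1, (17,2):32767·2+1→65535, (17,3):7141686·3+32767→21457825, (17,4):171798901·4+7141686→694337290, (17,5):1096190550·5+171798901→5652751651, (17,6):2734926558·6+1096190550→17505749898, (17,7):3281882604·7+2734926558→25708104786, (17,8):2141764053·8+3281882604→20415995028, (17,9):820784250·9+2141764053→9528822303, (17,10):193754990·10+820784250→2758334150, (17,11):28936908·11+193754990→512060978, (17,12):2757118·12+28936908→62022324, (17,13):165620·13+2757118→4910178, (17,14):6020·14+165620→249900, (17,15):120·15+6020→7820, (17,16):1·16+120→136, (17,17):0·17+1→1
B_17 = ΣS(17,k) = 1+65535+21457825+694337290+5652751651+17505749898+25708104786+20415995028+9528822303+2758334150+512060978+62022324+4910178+249900+7820+136+1 = 82864869804

82864869804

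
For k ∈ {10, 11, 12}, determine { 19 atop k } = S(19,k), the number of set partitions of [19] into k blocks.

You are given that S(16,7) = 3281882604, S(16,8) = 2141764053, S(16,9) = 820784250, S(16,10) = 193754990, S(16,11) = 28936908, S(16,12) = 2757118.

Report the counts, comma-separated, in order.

477297033785, 129413217791, 23466951300

r17: T_17,8=8×2141764053+3281882604=20415995028; T_17,9=9×820784250+2141764053=9528822303; T_17,10=10×193754990+820784250=2758334150; T_17,11=11×28936908+193754990=512060978; T_17,12=12×2757118+28936908=62022324
r18: T_18,9=9×9528822303+20415995028=106175395755; T_18,10=10×2758334150+9528822303=37112163803; T_18,11=11×512060978+2758334150=8391004908; T_18,12=12×62022324+512060978=1256328866
r19: T_19,10=10×37112163803+106175395755=477297033785; T_19,11=11×8391004908+37112163803=129413217791; T_19,12=12×1256328866+8391004908=23466951300
Read S(19,10) = 477297033785, S(19,11) = 129413217791, S(19,12) = 23466951300.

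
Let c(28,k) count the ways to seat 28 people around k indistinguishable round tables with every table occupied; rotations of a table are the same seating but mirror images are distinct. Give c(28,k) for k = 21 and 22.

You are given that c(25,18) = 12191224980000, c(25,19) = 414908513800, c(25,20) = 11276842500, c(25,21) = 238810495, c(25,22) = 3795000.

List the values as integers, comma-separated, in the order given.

71603372991150, 1845173352165

row 26: T[26][19]=25·414908513800+12191224980000=22563937825000  T[26][20]=25·11276842500+414908513800=696829576300  T[26][21]=25·238810495+11276842500=17247104875  T[26][22]=25·3795000+238810495=333685495
row 27: T[27][20]=26·696829576300+22563937825000=40681506808800  T[27][21]=26·17247104875+696829576300=1145254303050  T[27][22]=26·333685495+17247104875=25922927745
row 28: T[28][21]=27·1145254303050+40681506808800=71603372991150  T[28][22]=27·25922927745+1145254303050=1845173352165
Read c(28,21) = 71603372991150, c(28,22) = 1845173352165.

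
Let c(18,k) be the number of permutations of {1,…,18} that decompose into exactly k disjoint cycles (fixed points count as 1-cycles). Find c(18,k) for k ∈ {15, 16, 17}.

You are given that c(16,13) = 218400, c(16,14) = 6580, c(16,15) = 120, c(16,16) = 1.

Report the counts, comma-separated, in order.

@17  (17,14):6580·16+218400→323680, (17,15):120·16+6580→8500, (17,16):1·16+120→136, (17,17):0·16+1→1
@18  (18,15):8500·17+323680→468180, (18,16):136·17+8500→10812, (18,17):1·17+136→153
Read c(18,15) = 468180, c(18,16) = 10812, c(18,17) = 153.

468180, 10812, 153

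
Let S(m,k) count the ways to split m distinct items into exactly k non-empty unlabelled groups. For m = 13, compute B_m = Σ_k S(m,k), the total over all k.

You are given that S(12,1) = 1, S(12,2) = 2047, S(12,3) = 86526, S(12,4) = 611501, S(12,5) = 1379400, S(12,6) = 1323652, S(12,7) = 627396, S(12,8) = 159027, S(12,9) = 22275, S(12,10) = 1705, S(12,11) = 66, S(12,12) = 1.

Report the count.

row 13: T[13][1]=1·1+0=1  T[13][2]=2·2047+1=4095  T[13][3]=3·86526+2047=261625  T[13][4]=4·611501+86526=2532530  T[13][5]=5·1379400+611501=7508501  T[13][6]=6·1323652+1379400=9321312  T[13][7]=7·627396+1323652=5715424  T[13][8]=8·159027+627396=1899612  T[13][9]=9·22275+159027=359502  T[13][10]=10·1705+22275=39325  T[13][11]=11·66+1705=2431  T[13][12]=12·1+66=78  T[13][13]=13·0+1=1
B_13 = ΣS(13,k) = 1+4095+261625+2532530+7508501+9321312+5715424+1899612+359502+39325+2431+78+1 = 27644437

27644437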